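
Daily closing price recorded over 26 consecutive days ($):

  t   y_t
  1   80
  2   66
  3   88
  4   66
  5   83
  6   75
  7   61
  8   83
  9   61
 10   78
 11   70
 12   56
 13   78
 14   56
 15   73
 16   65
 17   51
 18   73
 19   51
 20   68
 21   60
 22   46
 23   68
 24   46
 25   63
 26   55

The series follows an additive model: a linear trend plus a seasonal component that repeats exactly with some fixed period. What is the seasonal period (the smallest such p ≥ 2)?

5

First differences y_{t+1} − y_t: -14, 22, -22, 17, -8, -14, 22, -22, 17, -8, -14, 22, …
The difference pattern repeats every 5 terms and not for any smaller step, so p = 5.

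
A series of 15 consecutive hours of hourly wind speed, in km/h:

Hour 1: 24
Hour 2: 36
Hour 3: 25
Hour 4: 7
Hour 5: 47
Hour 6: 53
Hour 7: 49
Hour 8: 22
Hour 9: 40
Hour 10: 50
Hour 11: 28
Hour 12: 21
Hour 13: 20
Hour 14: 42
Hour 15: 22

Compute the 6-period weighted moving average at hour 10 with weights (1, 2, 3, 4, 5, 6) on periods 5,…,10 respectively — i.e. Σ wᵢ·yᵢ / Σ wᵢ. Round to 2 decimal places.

42.29

Weighted sum: 1·47 + 2·53 + 3·49 + 4·22 + 5·40 + 6·50 = 47 + 106 + 147 + 88 + 200 + 300 = 888
Weight total: 1 + 2 + 3 + 4 + 5 + 6 = 21
WMA = 888 / 21 = 42.29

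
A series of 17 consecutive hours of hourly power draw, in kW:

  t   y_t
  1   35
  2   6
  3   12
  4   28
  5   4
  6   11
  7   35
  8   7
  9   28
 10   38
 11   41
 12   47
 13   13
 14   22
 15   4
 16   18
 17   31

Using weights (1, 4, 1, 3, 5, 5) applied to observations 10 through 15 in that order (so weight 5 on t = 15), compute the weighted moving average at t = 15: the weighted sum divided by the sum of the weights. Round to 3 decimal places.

Weighted sum: 1·38 + 4·41 + 1·47 + 3·13 + 5·22 + 5·4 = 38 + 164 + 47 + 39 + 110 + 20 = 418
Weight total: 1 + 4 + 1 + 3 + 5 + 5 = 19
WMA = 418 / 19 = 22.000

22.000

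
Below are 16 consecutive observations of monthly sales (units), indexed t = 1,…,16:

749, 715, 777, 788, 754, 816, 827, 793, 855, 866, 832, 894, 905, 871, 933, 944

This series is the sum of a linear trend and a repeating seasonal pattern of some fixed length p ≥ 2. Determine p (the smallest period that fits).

3

First differences y_{t+1} − y_t: -34, 62, 11, -34, 62, 11, -34, 62, …
The difference pattern repeats every 3 terms and not for any smaller step, so p = 3.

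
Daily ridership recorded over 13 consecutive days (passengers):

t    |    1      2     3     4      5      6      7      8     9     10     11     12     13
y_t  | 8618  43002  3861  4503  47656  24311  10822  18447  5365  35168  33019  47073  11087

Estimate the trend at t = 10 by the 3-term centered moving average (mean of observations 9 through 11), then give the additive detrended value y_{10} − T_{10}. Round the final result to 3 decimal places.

10650.667

Trend T_10 = (5365 + 35168 + 33019) / 3 = 73552/3 = 24517.33333
Detrended value: 35168 − 24517.33333 = 10650.667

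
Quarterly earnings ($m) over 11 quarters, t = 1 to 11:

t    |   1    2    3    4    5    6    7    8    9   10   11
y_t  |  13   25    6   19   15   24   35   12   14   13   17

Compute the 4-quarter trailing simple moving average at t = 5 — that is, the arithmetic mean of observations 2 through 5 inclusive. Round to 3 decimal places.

16.250

Sum of periods 2–5: 25 + 6 + 19 + 15 = 65
Divide by 4: 65 / 4 = 16.250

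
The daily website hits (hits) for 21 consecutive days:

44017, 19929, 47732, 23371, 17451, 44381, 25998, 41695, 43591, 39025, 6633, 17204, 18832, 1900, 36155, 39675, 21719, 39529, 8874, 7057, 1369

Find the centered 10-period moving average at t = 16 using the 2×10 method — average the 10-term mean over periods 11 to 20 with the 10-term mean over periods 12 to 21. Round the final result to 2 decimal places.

19494.60

Sum over 11–20: 6633 + 17204 + 18832 + 1900 + 36155 + 39675 + 21719 + 39529 + 8874 + 7057 = 197578
Sum over 12–21: 17204 + 18832 + 1900 + 36155 + 39675 + 21719 + 39529 + 8874 + 7057 + 1369 = 192314
CMA at t=16 = (197578 + 192314) / (2·10) = 389892 / 20 = 19494.60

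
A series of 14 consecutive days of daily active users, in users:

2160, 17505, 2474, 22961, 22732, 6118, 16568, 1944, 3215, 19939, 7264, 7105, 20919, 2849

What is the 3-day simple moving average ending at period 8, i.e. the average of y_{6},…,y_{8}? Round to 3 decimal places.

8210.000

Sum of periods 6–8: 6118 + 16568 + 1944 = 24630
Divide by 3: 24630 / 3 = 8210.000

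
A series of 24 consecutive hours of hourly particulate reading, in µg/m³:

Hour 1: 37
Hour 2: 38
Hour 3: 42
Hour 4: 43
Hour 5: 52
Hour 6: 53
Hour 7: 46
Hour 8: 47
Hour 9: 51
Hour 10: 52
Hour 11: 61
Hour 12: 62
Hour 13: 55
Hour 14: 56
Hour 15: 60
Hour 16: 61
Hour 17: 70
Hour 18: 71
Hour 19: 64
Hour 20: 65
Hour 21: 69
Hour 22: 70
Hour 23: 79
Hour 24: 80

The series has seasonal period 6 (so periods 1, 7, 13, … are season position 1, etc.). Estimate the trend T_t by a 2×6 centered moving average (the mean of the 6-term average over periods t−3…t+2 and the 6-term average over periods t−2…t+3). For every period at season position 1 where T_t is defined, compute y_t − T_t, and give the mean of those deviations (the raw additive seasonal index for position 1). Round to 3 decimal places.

-3.417

Season position 1 occurs at t = 7, 13, 19 (where T_t is defined).
t=7: T_7 = 49.41667; y_7 − T_7 = 46 − 49.41667 = -3.41667
t=13: T_13 = 58.41667; y_13 − T_13 = 55 − 58.41667 = -3.41667
t=19: T_19 = 67.41667; y_19 − T_19 = 64 − 67.41667 = -3.41667
Mean deviation: (-3.41667 + -3.41667 + -3.41667) / 3 = -3.417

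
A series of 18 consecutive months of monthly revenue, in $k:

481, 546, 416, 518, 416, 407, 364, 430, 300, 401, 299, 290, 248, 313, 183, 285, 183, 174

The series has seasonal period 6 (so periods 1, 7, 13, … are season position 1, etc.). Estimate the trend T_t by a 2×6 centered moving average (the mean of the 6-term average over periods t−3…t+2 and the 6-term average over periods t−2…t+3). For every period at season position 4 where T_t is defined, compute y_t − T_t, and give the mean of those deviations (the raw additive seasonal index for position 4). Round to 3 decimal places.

63.542

Season position 4 occurs at t = 4, 10 (where T_t is defined).
t=4: T_4 = 454.25000; y_4 − T_4 = 518 − 454.25000 = 63.75000
t=10: T_10 = 337.66667; y_10 − T_10 = 401 − 337.66667 = 63.33333
Mean deviation: (63.75000 + 63.33333) / 2 = 63.542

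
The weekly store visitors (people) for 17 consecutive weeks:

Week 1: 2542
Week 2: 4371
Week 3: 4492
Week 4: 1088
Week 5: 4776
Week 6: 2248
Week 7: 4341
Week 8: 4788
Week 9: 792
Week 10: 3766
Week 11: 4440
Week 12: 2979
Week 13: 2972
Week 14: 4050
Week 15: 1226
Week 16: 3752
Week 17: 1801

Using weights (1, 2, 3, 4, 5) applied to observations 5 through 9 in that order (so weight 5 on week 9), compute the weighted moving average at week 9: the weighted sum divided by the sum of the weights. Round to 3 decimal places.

3027.133

Weighted sum: 1·4776 + 2·2248 + 3·4341 + 4·4788 + 5·792 = 4776 + 4496 + 13023 + 19152 + 3960 = 45407
Weight total: 1 + 2 + 3 + 4 + 5 = 15
WMA = 45407 / 15 = 3027.133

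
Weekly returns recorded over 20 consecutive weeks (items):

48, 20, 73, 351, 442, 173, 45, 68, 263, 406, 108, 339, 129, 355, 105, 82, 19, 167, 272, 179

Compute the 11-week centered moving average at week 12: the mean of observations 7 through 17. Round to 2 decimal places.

Sum of periods 7–17: 45 + 68 + 263 + 406 + 108 + 339 + 129 + 355 + 105 + 82 + 19 = 1919
Divide by 11: 1919 / 11 = 174.45

174.45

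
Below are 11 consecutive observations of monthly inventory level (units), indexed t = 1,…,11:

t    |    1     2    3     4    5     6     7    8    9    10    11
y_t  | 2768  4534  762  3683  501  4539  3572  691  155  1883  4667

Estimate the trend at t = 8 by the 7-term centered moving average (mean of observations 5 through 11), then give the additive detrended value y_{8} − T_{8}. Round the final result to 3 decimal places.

-1595.857

Trend T_8 = (501 + 4539 + 3572 + 691 + 155 + 1883 + 4667) / 7 = 16008/7 = 2286.85714
Detrended value: 691 − 2286.85714 = -1595.857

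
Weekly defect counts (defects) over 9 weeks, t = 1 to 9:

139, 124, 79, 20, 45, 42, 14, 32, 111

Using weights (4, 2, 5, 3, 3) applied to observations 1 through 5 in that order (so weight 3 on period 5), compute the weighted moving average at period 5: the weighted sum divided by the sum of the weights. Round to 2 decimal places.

Weighted sum: 4·139 + 2·124 + 5·79 + 3·20 + 3·45 = 556 + 248 + 395 + 60 + 135 = 1394
Weight total: 4 + 2 + 5 + 3 + 3 = 17
WMA = 1394 / 17 = 82.00

82.00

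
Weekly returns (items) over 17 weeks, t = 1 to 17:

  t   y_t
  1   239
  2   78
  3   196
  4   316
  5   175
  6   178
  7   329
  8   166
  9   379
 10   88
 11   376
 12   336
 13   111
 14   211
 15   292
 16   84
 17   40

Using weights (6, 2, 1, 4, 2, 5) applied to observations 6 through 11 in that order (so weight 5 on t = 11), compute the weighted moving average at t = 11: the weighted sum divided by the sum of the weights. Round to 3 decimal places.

Weighted sum: 6·178 + 2·329 + 1·166 + 4·379 + 2·88 + 5·376 = 1068 + 658 + 166 + 1516 + 176 + 1880 = 5464
Weight total: 6 + 2 + 1 + 4 + 2 + 5 = 20
WMA = 5464 / 20 = 273.200

273.200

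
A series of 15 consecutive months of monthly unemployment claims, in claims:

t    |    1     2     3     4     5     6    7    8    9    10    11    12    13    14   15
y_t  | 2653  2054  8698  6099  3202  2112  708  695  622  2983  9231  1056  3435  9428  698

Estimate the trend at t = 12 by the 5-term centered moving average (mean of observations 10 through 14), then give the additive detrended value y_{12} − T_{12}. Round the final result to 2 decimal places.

-4170.60

Trend T_12 = (2983 + 9231 + 1056 + 3435 + 9428) / 5 = 26133/5 = 5226.6000
Detrended value: 1056 − 5226.6000 = -4170.60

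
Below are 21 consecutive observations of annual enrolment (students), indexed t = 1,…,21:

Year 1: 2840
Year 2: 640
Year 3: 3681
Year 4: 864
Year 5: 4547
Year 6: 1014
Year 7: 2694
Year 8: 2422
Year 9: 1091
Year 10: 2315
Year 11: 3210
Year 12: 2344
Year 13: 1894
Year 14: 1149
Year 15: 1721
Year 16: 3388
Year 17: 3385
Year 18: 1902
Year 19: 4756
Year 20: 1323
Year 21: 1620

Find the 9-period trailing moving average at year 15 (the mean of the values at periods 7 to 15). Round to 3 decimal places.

Sum of periods 7–15: 2694 + 2422 + 1091 + 2315 + 3210 + 2344 + 1894 + 1149 + 1721 = 18840
Divide by 9: 18840 / 9 = 2093.333

2093.333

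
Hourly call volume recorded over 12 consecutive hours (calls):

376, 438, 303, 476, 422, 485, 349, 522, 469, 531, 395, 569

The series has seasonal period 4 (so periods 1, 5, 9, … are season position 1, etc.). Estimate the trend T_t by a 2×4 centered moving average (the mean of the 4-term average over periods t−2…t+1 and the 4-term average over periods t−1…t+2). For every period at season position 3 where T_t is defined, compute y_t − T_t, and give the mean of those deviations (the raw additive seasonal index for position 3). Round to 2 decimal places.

Season position 3 occurs at t = 3, 7 (where T_t is defined).
t=3: T_3 = 404.0000; y_3 − T_3 = 303 − 404.0000 = -101.0000
t=7: T_7 = 450.3750; y_7 − T_7 = 349 − 450.3750 = -101.3750
Mean deviation: (-101.0000 + -101.3750) / 2 = -101.19

-101.19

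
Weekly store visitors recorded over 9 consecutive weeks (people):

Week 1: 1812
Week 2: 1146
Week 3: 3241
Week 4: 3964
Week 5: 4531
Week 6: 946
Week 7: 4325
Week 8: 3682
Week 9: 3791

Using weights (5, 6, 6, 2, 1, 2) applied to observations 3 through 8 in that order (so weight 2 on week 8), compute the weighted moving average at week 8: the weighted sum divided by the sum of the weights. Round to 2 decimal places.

Weighted sum: 5·3241 + 6·3964 + 6·4531 + 2·946 + 1·4325 + 2·3682 = 16205 + 23784 + 27186 + 1892 + 4325 + 7364 = 80756
Weight total: 5 + 6 + 6 + 2 + 1 + 2 = 22
WMA = 80756 / 22 = 3670.73

3670.73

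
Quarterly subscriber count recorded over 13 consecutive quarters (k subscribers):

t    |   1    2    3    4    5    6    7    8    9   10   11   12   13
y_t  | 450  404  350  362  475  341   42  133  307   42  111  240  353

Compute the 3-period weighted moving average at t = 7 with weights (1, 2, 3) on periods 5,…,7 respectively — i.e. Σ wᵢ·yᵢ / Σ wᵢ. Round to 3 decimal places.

213.833

Weighted sum: 1·475 + 2·341 + 3·42 = 475 + 682 + 126 = 1283
Weight total: 1 + 2 + 3 = 6
WMA = 1283 / 6 = 213.833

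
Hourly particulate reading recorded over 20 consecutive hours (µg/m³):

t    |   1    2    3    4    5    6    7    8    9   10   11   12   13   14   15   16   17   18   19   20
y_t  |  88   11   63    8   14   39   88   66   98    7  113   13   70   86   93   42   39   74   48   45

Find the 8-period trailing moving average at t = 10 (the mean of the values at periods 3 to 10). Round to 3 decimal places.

Sum of periods 3–10: 63 + 8 + 14 + 39 + 88 + 66 + 98 + 7 = 383
Divide by 8: 383 / 8 = 47.875

47.875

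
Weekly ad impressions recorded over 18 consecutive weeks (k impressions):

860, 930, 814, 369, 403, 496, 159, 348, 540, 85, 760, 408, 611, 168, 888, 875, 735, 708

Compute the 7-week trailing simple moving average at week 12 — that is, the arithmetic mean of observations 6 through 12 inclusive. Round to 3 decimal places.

Sum of periods 6–12: 496 + 159 + 348 + 540 + 85 + 760 + 408 = 2796
Divide by 7: 2796 / 7 = 399.429

399.429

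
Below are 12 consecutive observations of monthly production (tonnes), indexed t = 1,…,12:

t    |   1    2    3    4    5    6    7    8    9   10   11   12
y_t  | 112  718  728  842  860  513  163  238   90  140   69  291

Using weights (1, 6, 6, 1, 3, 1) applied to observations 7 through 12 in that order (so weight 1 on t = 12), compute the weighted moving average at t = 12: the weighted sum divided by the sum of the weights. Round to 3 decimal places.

153.833

Weighted sum: 1·163 + 6·238 + 6·90 + 1·140 + 3·69 + 1·291 = 163 + 1428 + 540 + 140 + 207 + 291 = 2769
Weight total: 1 + 6 + 6 + 1 + 3 + 1 = 18
WMA = 2769 / 18 = 153.833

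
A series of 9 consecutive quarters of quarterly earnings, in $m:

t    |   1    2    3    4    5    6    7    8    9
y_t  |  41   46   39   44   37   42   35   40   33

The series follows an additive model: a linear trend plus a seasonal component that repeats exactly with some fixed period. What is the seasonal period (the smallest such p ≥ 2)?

First differences y_{t+1} − y_t: 5, -7, 5, -7, 5, -7, …
The difference pattern repeats every 2 terms and not for any smaller step, so p = 2.

2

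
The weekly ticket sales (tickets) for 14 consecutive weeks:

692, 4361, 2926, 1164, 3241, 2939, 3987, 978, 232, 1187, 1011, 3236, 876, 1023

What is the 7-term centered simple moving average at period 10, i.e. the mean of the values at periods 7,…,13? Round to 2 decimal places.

1643.86

Sum of periods 7–13: 3987 + 978 + 232 + 1187 + 1011 + 3236 + 876 = 11507
Divide by 7: 11507 / 7 = 1643.86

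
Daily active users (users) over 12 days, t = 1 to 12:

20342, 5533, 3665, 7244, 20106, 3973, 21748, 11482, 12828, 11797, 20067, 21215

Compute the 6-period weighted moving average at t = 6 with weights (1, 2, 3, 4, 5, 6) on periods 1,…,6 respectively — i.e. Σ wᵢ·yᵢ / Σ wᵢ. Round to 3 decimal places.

9321.286

Weighted sum: 1·20342 + 2·5533 + 3·3665 + 4·7244 + 5·20106 + 6·3973 = 20342 + 11066 + 10995 + 28976 + 100530 + 23838 = 195747
Weight total: 1 + 2 + 3 + 4 + 5 + 6 = 21
WMA = 195747 / 21 = 9321.286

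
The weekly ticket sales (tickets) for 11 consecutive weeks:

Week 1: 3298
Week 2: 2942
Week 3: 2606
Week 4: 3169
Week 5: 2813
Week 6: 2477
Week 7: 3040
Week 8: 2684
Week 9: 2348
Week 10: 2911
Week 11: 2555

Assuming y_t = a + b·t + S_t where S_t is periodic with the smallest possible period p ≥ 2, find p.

First differences y_{t+1} − y_t: -356, -336, 563, -356, -336, 563, -356, -336, …
The difference pattern repeats every 3 terms and not for any smaller step, so p = 3.

3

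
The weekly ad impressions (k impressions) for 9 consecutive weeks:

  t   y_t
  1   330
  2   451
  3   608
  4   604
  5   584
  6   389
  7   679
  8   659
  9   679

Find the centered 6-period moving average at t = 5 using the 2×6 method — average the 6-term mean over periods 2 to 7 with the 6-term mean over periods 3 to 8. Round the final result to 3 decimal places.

569.833

Sum over 2–7: 451 + 608 + 604 + 584 + 389 + 679 = 3315
Sum over 3–8: 608 + 604 + 584 + 389 + 679 + 659 = 3523
CMA at t=5 = (3315 + 3523) / (2·6) = 6838 / 12 = 569.833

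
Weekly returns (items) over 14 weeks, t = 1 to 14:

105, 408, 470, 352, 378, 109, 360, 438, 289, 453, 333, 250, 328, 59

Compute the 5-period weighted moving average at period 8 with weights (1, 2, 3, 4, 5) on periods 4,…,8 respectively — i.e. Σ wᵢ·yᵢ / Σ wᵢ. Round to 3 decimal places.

337.667

Weighted sum: 1·352 + 2·378 + 3·109 + 4·360 + 5·438 = 352 + 756 + 327 + 1440 + 2190 = 5065
Weight total: 1 + 2 + 3 + 4 + 5 = 15
WMA = 5065 / 15 = 337.667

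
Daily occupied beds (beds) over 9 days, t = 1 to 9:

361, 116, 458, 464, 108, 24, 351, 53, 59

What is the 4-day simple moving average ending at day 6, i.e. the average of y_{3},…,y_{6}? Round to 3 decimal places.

Sum of periods 3–6: 458 + 464 + 108 + 24 = 1054
Divide by 4: 1054 / 4 = 263.500

263.500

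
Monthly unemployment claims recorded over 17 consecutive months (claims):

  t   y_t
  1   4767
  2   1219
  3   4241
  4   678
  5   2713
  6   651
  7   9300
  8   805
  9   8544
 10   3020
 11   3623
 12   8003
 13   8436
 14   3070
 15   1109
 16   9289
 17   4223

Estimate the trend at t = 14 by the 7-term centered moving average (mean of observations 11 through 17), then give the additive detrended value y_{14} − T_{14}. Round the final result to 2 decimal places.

-2323.29

Trend T_14 = (3623 + 8003 + 8436 + 3070 + 1109 + 9289 + 4223) / 7 = 37753/7 = 5393.2857
Detrended value: 3070 − 5393.2857 = -2323.29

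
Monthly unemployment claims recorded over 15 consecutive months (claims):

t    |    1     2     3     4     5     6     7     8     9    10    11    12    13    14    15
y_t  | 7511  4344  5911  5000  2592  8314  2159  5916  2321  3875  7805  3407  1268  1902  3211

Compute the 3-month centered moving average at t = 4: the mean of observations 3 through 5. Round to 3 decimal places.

4501.000

Sum of periods 3–5: 5911 + 5000 + 2592 = 13503
Divide by 3: 13503 / 3 = 4501.000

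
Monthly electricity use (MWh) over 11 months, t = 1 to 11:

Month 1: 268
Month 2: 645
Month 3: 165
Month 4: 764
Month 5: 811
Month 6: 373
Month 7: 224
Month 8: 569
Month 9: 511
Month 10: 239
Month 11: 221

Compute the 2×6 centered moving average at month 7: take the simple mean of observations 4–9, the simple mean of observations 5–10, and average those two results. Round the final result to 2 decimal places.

498.25

Sum over 4–9: 764 + 811 + 373 + 224 + 569 + 511 = 3252
Sum over 5–10: 811 + 373 + 224 + 569 + 511 + 239 = 2727
CMA at t=7 = (3252 + 2727) / (2·6) = 5979 / 12 = 498.25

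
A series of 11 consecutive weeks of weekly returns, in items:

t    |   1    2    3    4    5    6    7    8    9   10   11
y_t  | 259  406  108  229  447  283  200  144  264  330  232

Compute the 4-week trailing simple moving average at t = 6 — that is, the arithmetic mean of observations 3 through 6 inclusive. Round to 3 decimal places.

266.750

Sum of periods 3–6: 108 + 229 + 447 + 283 = 1067
Divide by 4: 1067 / 4 = 266.750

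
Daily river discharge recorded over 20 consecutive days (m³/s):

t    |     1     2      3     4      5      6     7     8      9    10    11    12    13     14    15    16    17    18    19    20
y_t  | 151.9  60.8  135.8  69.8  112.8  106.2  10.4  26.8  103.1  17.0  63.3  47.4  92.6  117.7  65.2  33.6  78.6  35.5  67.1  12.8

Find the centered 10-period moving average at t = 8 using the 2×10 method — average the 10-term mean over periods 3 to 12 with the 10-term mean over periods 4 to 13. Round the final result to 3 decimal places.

Sum over 3–12: 135.8 + 69.8 + 112.8 + 106.2 + 10.4 + 26.8 + 103.1 + 17.0 + 63.3 + 47.4 = 692.6
Sum over 4–13: 69.8 + 112.8 + 106.2 + 10.4 + 26.8 + 103.1 + 17.0 + 63.3 + 47.4 + 92.6 = 649.4
CMA at t=8 = (692.6 + 649.4) / (2·10) = 1342.0 / 20 = 67.100

67.100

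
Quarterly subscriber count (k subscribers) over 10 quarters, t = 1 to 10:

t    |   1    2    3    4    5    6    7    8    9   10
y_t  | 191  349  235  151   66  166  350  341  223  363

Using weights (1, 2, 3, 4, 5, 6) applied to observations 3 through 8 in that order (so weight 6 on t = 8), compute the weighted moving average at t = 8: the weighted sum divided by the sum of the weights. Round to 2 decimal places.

Weighted sum: 1·235 + 2·151 + 3·66 + 4·166 + 5·350 + 6·341 = 235 + 302 + 198 + 664 + 1750 + 2046 = 5195
Weight total: 1 + 2 + 3 + 4 + 5 + 6 = 21
WMA = 5195 / 21 = 247.38

247.38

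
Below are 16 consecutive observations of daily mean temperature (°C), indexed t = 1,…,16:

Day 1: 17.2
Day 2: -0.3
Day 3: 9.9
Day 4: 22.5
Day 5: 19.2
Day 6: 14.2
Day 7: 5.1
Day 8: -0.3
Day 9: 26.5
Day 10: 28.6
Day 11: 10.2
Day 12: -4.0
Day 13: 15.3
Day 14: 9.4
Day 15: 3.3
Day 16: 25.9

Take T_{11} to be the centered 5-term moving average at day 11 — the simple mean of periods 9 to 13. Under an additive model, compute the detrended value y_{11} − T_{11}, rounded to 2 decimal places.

-5.12

Trend T_11 = (26.5 + 28.6 + 10.2 + (-4.0) + 15.3) / 5 = 76.6/5 = 15.3200
Detrended value: 10.2 − 15.3200 = -5.12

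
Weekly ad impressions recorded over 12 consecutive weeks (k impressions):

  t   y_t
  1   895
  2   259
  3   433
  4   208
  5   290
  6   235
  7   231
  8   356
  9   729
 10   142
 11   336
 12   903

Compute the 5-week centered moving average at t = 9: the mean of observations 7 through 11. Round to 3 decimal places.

358.800

Sum of periods 7–11: 231 + 356 + 729 + 142 + 336 = 1794
Divide by 5: 1794 / 5 = 358.800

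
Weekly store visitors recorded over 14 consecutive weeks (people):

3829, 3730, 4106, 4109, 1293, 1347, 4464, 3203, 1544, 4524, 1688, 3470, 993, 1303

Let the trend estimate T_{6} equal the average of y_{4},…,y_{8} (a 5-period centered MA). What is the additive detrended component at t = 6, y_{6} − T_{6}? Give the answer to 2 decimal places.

-1536.20

Trend T_6 = (4109 + 1293 + 1347 + 4464 + 3203) / 5 = 14416/5 = 2883.2000
Detrended value: 1347 − 2883.2000 = -1536.20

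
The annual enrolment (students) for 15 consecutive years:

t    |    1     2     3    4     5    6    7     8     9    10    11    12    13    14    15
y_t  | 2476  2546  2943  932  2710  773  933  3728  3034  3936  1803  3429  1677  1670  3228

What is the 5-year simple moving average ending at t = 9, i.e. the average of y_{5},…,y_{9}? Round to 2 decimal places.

Sum of periods 5–9: 2710 + 773 + 933 + 3728 + 3034 = 11178
Divide by 5: 11178 / 5 = 2235.60

2235.60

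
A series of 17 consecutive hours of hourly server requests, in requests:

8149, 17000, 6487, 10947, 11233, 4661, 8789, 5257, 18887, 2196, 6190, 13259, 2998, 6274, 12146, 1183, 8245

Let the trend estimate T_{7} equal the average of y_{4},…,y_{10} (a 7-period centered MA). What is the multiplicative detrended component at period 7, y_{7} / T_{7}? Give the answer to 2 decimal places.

0.99

Trend T_7 = (10947 + 11233 + 4661 + 8789 + 5257 + 18887 + 2196) / 7 = 61970/7 = 8852.8571
Ratio to trend: 8789 / 8852.8571 = 0.99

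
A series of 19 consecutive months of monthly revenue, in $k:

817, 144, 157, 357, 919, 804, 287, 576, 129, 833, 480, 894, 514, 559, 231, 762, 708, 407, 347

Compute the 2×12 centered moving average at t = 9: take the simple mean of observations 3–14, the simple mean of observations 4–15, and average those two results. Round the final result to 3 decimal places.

545.500

Sum over 3–14: 157 + 357 + 919 + 804 + 287 + 576 + 129 + 833 + 480 + 894 + 514 + 559 = 6509
Sum over 4–15: 357 + 919 + 804 + 287 + 576 + 129 + 833 + 480 + 894 + 514 + 559 + 231 = 6583
CMA at t=9 = (6509 + 6583) / (2·12) = 13092 / 24 = 545.500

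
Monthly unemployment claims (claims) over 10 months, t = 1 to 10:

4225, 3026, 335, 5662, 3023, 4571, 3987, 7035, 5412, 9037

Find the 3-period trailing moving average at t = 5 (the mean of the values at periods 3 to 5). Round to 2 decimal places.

3006.67

Sum of periods 3–5: 335 + 5662 + 3023 = 9020
Divide by 3: 9020 / 3 = 3006.67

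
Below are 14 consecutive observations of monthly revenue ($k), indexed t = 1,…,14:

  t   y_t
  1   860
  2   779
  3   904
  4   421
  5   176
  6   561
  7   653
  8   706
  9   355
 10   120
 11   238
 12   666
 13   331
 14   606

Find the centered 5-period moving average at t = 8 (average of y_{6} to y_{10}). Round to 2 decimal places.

Sum of periods 6–10: 561 + 653 + 706 + 355 + 120 = 2395
Divide by 5: 2395 / 5 = 479.00

479.00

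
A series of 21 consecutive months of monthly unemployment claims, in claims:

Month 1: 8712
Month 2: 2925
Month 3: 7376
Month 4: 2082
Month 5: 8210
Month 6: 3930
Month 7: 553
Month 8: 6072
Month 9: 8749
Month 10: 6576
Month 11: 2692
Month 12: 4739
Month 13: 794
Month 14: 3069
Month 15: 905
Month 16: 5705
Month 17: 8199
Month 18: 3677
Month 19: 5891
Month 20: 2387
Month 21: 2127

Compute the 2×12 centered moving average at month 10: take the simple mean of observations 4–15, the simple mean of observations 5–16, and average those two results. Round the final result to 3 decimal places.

Sum over 4–15: 2082 + 8210 + 3930 + 553 + 6072 + 8749 + 6576 + 2692 + 4739 + 794 + 3069 + 905 = 48371
Sum over 5–16: 8210 + 3930 + 553 + 6072 + 8749 + 6576 + 2692 + 4739 + 794 + 3069 + 905 + 5705 = 51994
CMA at t=10 = (48371 + 51994) / (2·12) = 100365 / 24 = 4181.875

4181.875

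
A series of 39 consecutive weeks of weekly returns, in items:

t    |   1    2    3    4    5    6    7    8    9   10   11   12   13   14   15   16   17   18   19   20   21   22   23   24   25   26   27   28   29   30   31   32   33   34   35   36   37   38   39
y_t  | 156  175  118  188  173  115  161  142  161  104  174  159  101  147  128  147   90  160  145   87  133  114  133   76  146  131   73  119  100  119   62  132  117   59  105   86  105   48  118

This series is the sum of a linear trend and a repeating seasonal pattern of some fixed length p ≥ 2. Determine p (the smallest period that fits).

7

First differences y_{t+1} − y_t: 19, -57, 70, -15, -58, 46, -19, 19, -57, 70, -15, -58, 46, -19, 19, -57, …
The difference pattern repeats every 7 terms and not for any smaller step, so p = 7.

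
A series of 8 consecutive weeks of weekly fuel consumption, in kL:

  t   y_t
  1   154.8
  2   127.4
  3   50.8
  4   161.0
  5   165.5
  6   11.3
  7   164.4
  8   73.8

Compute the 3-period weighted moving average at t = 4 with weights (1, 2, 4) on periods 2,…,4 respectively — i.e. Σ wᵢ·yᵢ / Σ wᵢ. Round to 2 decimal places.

Weighted sum: 1·127.4 + 2·50.8 + 4·161.0 = 127.4 + 101.6 + 644.0 = 873.0
Weight total: 1 + 2 + 4 = 7
WMA = 873.0 / 7 = 124.71

124.71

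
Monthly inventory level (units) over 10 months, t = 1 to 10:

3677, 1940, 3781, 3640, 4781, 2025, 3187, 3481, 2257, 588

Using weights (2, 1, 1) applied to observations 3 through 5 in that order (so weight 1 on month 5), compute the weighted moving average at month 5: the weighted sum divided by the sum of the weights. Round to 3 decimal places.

3995.750

Weighted sum: 2·3781 + 1·3640 + 1·4781 = 7562 + 3640 + 4781 = 15983
Weight total: 2 + 1 + 1 = 4
WMA = 15983 / 4 = 3995.750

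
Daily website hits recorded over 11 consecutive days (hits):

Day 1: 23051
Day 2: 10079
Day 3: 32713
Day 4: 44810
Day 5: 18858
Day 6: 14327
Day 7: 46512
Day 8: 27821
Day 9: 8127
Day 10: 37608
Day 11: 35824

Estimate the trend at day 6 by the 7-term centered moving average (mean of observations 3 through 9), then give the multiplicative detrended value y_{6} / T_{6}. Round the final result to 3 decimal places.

0.519

Trend T_6 = (32713 + 44810 + 18858 + 14327 + 46512 + 27821 + 8127) / 7 = 193168/7 = 27595.42857
Ratio to trend: 14327 / 27595.42857 = 0.519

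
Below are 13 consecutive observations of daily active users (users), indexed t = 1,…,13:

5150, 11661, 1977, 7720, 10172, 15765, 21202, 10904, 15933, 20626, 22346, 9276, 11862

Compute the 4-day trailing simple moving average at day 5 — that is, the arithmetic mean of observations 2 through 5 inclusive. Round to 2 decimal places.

Sum of periods 2–5: 11661 + 1977 + 7720 + 10172 = 31530
Divide by 4: 31530 / 4 = 7882.50

7882.50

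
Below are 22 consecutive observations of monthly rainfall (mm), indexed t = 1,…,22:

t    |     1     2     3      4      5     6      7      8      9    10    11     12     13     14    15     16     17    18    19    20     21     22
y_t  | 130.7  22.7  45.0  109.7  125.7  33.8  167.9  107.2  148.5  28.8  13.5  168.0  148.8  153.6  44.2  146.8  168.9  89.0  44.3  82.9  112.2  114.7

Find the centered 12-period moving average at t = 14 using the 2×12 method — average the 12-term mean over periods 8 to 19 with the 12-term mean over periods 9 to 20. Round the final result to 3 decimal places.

Sum over 8–19: 107.2 + 148.5 + 28.8 + 13.5 + 168.0 + 148.8 + 153.6 + 44.2 + 146.8 + 168.9 + 89.0 + 44.3 = 1261.6
Sum over 9–20: 148.5 + 28.8 + 13.5 + 168.0 + 148.8 + 153.6 + 44.2 + 146.8 + 168.9 + 89.0 + 44.3 + 82.9 = 1237.3
CMA at t=14 = (1261.6 + 1237.3) / (2·12) = 2498.9 / 24 = 104.121

104.121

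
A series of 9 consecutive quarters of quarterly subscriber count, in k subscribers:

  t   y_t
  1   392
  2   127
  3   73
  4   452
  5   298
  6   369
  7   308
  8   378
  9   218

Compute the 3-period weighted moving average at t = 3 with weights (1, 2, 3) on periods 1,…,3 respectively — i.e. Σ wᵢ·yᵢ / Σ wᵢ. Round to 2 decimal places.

144.17

Weighted sum: 1·392 + 2·127 + 3·73 = 392 + 254 + 219 = 865
Weight total: 1 + 2 + 3 = 6
WMA = 865 / 6 = 144.17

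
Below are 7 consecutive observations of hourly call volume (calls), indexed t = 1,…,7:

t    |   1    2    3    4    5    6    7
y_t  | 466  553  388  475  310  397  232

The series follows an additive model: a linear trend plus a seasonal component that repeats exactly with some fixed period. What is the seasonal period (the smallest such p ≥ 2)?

2

First differences y_{t+1} − y_t: 87, -165, 87, -165, 87, -165, …
The difference pattern repeats every 2 terms and not for any smaller step, so p = 2.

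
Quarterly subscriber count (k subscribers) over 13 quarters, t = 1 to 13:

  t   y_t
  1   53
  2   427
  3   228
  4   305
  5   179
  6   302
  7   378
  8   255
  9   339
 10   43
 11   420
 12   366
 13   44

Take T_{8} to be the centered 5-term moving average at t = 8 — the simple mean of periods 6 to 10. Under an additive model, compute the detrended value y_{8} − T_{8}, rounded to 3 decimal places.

Trend T_8 = (302 + 378 + 255 + 339 + 43) / 5 = 1317/5 = 263.40000
Detrended value: 255 − 263.40000 = -8.400

-8.400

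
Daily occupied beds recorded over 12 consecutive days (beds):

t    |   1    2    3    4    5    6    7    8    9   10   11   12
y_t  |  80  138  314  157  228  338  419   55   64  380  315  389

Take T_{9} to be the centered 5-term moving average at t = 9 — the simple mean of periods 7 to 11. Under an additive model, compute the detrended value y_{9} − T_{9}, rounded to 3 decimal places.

-182.600

Trend T_9 = (419 + 55 + 64 + 380 + 315) / 5 = 1233/5 = 246.60000
Detrended value: 64 − 246.60000 = -182.600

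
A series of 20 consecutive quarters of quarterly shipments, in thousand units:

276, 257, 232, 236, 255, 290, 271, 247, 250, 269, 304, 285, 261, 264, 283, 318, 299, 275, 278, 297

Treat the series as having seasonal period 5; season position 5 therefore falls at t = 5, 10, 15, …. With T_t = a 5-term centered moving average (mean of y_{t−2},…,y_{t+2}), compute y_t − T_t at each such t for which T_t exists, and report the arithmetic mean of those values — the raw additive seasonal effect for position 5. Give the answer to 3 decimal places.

Season position 5 occurs at t = 5, 10, 15 (where T_t is defined).
t=5: T_5 = 256.80000; y_5 − T_5 = 255 − 256.80000 = -1.80000
t=10: T_10 = 271.00000; y_10 − T_10 = 269 − 271.00000 = -2.00000
t=15: T_15 = 285.00000; y_15 − T_15 = 283 − 285.00000 = -2.00000
Mean deviation: (-1.80000 + -2.00000 + -2.00000) / 3 = -1.933

-1.933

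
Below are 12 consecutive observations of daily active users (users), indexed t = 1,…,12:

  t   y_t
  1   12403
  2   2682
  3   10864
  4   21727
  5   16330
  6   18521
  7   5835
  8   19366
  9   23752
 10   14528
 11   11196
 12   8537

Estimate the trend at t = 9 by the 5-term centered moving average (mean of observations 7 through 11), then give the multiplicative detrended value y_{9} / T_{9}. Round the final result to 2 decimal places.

1.59

Trend T_9 = (5835 + 19366 + 23752 + 14528 + 11196) / 5 = 74677/5 = 14935.4000
Ratio to trend: 23752 / 14935.4000 = 1.59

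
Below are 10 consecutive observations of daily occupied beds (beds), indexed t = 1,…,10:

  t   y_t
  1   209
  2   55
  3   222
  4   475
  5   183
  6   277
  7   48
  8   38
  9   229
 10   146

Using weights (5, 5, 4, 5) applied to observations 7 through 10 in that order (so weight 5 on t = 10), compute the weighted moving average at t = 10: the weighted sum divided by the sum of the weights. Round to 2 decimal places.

109.26

Weighted sum: 5·48 + 5·38 + 4·229 + 5·146 = 240 + 190 + 916 + 730 = 2076
Weight total: 5 + 5 + 4 + 5 = 19
WMA = 2076 / 19 = 109.26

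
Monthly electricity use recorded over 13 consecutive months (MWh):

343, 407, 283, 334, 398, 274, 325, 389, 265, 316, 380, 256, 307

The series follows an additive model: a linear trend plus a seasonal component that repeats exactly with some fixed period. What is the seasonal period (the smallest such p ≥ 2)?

First differences y_{t+1} − y_t: 64, -124, 51, 64, -124, 51, 64, -124, …
The difference pattern repeats every 3 terms and not for any smaller step, so p = 3.

3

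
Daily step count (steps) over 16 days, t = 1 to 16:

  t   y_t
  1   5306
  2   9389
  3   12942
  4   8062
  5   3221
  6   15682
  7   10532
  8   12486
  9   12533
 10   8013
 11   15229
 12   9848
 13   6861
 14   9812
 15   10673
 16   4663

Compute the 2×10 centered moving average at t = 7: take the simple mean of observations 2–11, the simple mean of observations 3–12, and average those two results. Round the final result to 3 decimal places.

10831.850

Sum over 2–11: 9389 + 12942 + 8062 + 3221 + 15682 + 10532 + 12486 + 12533 + 8013 + 15229 = 108089
Sum over 3–12: 12942 + 8062 + 3221 + 15682 + 10532 + 12486 + 12533 + 8013 + 15229 + 9848 = 108548
CMA at t=7 = (108089 + 108548) / (2·10) = 216637 / 20 = 10831.850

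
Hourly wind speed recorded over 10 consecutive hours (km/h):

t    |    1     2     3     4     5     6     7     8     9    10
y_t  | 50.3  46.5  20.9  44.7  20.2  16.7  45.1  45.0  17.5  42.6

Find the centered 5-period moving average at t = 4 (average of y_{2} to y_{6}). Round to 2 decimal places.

Sum of periods 2–6: 46.5 + 20.9 + 44.7 + 20.2 + 16.7 = 149.0
Divide by 5: 149.0 / 5 = 29.80

29.80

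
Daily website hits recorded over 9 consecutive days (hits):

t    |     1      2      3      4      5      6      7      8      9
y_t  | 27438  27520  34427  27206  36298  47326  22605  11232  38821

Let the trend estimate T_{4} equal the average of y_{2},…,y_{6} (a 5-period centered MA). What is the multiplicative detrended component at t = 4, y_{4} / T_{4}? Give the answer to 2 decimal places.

0.79

Trend T_4 = (27520 + 34427 + 27206 + 36298 + 47326) / 5 = 172777/5 = 34555.4000
Ratio to trend: 27206 / 34555.4000 = 0.79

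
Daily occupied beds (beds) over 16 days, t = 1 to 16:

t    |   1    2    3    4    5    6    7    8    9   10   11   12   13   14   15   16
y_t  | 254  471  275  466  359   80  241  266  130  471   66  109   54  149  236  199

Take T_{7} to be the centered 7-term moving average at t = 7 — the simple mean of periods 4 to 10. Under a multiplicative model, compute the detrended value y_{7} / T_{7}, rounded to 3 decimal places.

0.838

Trend T_7 = (466 + 359 + 80 + 241 + 266 + 130 + 471) / 7 = 2013/7 = 287.57143
Ratio to trend: 241 / 287.57143 = 0.838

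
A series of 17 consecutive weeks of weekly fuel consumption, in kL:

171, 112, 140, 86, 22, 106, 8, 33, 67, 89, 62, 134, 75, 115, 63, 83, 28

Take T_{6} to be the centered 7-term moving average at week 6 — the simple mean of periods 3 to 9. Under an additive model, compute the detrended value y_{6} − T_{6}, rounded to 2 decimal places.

40.00

Trend T_6 = (140 + 86 + 22 + 106 + 8 + 33 + 67) / 7 = 462/7 = 66.0000
Detrended value: 106 − 66.0000 = 40.00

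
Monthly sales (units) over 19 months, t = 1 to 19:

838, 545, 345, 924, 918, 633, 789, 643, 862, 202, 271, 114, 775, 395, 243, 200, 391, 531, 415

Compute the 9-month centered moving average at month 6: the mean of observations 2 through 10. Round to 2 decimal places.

651.22

Sum of periods 2–10: 545 + 345 + 924 + 918 + 633 + 789 + 643 + 862 + 202 = 5861
Divide by 9: 5861 / 9 = 651.22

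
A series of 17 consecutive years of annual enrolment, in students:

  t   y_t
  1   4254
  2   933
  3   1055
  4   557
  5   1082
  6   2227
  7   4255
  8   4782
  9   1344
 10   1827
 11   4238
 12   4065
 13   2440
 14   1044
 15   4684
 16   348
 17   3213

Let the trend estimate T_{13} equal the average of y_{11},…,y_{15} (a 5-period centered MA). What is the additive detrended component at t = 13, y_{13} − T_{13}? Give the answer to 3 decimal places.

-854.200

Trend T_13 = (4238 + 4065 + 2440 + 1044 + 4684) / 5 = 16471/5 = 3294.20000
Detrended value: 2440 − 3294.20000 = -854.200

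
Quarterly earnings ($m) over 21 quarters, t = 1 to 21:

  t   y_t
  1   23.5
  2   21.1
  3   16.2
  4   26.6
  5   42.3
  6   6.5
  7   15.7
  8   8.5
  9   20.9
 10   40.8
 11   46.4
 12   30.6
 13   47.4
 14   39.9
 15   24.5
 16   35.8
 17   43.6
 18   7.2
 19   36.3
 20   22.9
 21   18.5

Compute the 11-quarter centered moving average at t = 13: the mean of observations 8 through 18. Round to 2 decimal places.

Sum of periods 8–18: 8.5 + 20.9 + 40.8 + 46.4 + 30.6 + 47.4 + 39.9 + 24.5 + 35.8 + 43.6 + 7.2 = 345.6
Divide by 11: 345.6 / 11 = 31.42

31.42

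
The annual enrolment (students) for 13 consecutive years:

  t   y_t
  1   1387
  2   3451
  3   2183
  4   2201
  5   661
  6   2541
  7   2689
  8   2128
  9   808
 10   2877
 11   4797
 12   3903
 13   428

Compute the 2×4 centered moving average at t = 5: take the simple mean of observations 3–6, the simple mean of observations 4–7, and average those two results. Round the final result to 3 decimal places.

Sum over 3–6: 2183 + 2201 + 661 + 2541 = 7586
Sum over 4–7: 2201 + 661 + 2541 + 2689 = 8092
CMA at t=5 = (7586 + 8092) / (2·4) = 15678 / 8 = 1959.750

1959.750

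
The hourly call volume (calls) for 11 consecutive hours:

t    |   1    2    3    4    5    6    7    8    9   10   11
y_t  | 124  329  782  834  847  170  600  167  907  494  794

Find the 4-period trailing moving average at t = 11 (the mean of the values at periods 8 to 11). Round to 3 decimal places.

Sum of periods 8–11: 167 + 907 + 494 + 794 = 2362
Divide by 4: 2362 / 4 = 590.500

590.500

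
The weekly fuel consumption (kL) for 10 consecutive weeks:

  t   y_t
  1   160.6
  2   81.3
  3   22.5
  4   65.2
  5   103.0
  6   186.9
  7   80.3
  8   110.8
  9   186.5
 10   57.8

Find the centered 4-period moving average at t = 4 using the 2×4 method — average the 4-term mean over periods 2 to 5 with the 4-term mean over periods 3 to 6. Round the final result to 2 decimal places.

Sum over 2–5: 81.3 + 22.5 + 65.2 + 103.0 = 272.0
Sum over 3–6: 22.5 + 65.2 + 103.0 + 186.9 = 377.6
CMA at t=4 = (272.0 + 377.6) / (2·4) = 649.6 / 8 = 81.20

81.20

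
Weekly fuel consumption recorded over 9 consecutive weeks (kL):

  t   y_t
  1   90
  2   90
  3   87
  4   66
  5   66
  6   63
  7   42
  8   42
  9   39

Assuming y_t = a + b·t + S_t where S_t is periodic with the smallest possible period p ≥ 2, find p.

First differences y_{t+1} − y_t: 0, -3, -21, 0, -3, -21, 0, -3, …
The difference pattern repeats every 3 terms and not for any smaller step, so p = 3.

3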